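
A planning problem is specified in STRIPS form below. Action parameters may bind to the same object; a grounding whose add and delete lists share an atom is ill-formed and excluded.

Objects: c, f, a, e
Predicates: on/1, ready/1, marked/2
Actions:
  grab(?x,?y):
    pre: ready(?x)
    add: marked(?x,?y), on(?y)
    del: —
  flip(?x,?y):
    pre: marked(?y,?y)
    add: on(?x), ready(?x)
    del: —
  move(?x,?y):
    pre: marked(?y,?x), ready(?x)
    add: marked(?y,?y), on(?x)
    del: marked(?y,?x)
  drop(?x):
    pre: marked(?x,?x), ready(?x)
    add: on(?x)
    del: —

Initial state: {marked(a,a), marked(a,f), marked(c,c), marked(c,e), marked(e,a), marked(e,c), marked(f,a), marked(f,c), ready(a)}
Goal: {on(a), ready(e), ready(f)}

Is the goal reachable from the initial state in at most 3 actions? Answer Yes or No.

1. grab(a,a)  →  {marked(a,a), marked(a,f), marked(c,c), marked(c,e), marked(e,a), marked(e,c), marked(f,a), marked(f,c), on(a), ready(a)}
2. flip(f,c)  →  {marked(a,a), marked(a,f), marked(c,c), marked(c,e), marked(e,a), marked(e,c), marked(f,a), marked(f,c), on(a), on(f), ready(a), ready(f)}
3. flip(e,c)  →  {marked(a,a), marked(a,f), marked(c,c), marked(c,e), marked(e,a), marked(e,c), marked(f,a), marked(f,c), on(a), on(e), on(f), ready(a), ready(e), ready(f)}
optimal plan length = 3; 3 ≤ 3

Yes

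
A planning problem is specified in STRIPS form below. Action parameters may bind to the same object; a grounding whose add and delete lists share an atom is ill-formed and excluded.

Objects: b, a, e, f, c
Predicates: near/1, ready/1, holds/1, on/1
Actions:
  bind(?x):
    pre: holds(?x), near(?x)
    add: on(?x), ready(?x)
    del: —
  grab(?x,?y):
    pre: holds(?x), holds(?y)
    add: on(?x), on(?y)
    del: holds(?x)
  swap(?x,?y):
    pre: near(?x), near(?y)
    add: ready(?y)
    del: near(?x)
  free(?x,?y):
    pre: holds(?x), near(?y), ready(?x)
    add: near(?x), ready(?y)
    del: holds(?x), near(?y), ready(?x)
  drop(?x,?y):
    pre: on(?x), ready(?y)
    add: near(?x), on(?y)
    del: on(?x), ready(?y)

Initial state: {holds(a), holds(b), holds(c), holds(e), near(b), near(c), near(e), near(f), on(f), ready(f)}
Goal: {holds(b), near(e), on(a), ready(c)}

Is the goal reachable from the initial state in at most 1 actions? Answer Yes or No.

1. bind(c)  →  {holds(a), holds(b), holds(c), holds(e), near(b), near(c), near(e), near(f), on(c), on(f), ready(c), ready(f)}
2. grab(a,b)  →  {holds(b), holds(c), holds(e), near(b), near(c), near(e), near(f), on(a), on(b), on(c), on(f), ready(c), ready(f)}
optimal plan length = 2; 2 > 1

No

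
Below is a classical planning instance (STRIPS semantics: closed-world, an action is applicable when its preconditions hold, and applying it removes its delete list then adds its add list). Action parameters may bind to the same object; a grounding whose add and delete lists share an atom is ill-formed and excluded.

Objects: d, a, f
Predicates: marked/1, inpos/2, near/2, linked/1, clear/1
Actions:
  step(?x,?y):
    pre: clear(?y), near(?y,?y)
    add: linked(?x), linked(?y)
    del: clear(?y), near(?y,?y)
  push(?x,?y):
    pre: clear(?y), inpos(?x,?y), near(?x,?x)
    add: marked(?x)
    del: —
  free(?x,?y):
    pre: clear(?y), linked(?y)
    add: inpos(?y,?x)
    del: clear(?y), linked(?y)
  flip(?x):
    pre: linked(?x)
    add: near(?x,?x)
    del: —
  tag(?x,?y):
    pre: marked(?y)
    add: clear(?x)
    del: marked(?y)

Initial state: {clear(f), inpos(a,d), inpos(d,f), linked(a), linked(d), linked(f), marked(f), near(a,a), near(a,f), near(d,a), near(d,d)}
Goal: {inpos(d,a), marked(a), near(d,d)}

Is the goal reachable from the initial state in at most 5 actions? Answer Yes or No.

1. tag(d,f)  →  {clear(d), clear(f), inpos(a,d), inpos(d,f), linked(a), linked(d), linked(f), near(a,a), near(a,f), near(d,a), near(d,d)}
2. push(a,d)  →  {clear(d), clear(f), inpos(a,d), inpos(d,f), linked(a), linked(d), linked(f), marked(a), near(a,a), near(a,f), near(d,a), near(d,d)}
3. free(a,d)  →  {clear(f), inpos(a,d), inpos(d,a), inpos(d,f), linked(a), linked(f), marked(a), near(a,a), near(a,f), near(d,a), near(d,d)}
optimal plan length = 3; 3 ≤ 5

Yes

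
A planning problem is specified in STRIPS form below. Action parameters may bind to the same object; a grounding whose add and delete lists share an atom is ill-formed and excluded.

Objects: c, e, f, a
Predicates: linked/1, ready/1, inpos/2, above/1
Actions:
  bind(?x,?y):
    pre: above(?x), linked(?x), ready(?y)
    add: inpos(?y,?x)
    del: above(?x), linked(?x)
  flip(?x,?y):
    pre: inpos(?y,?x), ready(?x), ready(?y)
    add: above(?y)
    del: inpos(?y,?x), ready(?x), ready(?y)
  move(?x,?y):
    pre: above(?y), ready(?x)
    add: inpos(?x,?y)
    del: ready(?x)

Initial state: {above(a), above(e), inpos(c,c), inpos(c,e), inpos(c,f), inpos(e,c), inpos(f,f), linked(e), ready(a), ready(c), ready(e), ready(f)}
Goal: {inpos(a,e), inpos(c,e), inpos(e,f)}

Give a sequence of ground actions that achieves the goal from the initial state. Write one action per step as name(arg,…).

1. bind(e,a)  →  {above(a), inpos(a,e), inpos(c,c), inpos(c,e), inpos(c,f), inpos(e,c), inpos(f,f), ready(a), ready(c), ready(e), ready(f)}
2. flip(f,f)  →  {above(a), above(f), inpos(a,e), inpos(c,c), inpos(c,e), inpos(c,f), inpos(e,c), ready(a), ready(c), ready(e)}
3. move(e,f)  →  {above(a), above(f), inpos(a,e), inpos(c,c), inpos(c,e), inpos(c,f), inpos(e,c), inpos(e,f), ready(a), ready(c)}

bind(e,a); flip(f,f); move(e,f)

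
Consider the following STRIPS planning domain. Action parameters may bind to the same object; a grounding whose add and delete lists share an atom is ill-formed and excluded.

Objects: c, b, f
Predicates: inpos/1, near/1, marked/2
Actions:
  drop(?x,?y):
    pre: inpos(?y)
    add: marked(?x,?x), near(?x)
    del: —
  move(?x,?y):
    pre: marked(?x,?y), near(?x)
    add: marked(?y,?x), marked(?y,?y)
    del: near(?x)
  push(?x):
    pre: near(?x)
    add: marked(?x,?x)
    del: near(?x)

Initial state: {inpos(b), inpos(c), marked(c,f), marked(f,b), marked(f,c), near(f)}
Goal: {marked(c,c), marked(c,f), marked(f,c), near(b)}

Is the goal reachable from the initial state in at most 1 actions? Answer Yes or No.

No

1. drop(c,c)  →  {inpos(b), inpos(c), marked(c,c), marked(c,f), marked(f,b), marked(f,c), near(c), near(f)}
2. drop(b,c)  →  {inpos(b), inpos(c), marked(b,b), marked(c,c), marked(c,f), marked(f,b), marked(f,c), near(b), near(c), near(f)}
optimal plan length = 2; 2 > 1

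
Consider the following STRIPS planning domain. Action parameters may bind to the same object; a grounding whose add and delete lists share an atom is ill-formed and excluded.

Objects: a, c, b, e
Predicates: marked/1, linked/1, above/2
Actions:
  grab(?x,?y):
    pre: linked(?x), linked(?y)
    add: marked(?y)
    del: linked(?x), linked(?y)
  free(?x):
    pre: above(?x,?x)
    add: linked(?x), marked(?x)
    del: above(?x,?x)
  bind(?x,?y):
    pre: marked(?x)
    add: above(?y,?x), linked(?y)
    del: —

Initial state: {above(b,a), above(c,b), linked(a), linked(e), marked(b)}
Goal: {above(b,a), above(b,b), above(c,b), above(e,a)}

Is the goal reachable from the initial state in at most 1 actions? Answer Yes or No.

1. grab(a,a)  →  {above(b,a), above(c,b), linked(e), marked(a), marked(b)}
2. bind(a,e)  →  {above(b,a), above(c,b), above(e,a), linked(e), marked(a), marked(b)}
3. bind(b,b)  →  {above(b,a), above(b,b), above(c,b), above(e,a), linked(b), linked(e), marked(a), marked(b)}
optimal plan length = 3; 3 > 1

No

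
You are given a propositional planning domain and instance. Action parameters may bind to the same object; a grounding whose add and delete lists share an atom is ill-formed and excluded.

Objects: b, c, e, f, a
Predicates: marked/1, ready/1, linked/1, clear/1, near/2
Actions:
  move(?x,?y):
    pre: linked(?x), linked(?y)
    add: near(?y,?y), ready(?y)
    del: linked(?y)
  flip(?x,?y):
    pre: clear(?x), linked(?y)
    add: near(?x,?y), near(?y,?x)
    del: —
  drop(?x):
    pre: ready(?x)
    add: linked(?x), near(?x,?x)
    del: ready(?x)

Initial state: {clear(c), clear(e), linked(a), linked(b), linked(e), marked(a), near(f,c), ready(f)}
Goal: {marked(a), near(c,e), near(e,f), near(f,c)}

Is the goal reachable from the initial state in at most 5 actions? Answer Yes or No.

Yes

1. flip(c,e)  →  {clear(c), clear(e), linked(a), linked(b), linked(e), marked(a), near(c,e), near(e,c), near(f,c), ready(f)}
2. drop(f)  →  {clear(c), clear(e), linked(a), linked(b), linked(e), linked(f), marked(a), near(c,e), near(e,c), near(f,c), near(f,f)}
3. flip(e,f)  →  {clear(c), clear(e), linked(a), linked(b), linked(e), linked(f), marked(a), near(c,e), near(e,c), near(e,f), near(f,c), near(f,e), near(f,f)}
optimal plan length = 3; 3 ≤ 5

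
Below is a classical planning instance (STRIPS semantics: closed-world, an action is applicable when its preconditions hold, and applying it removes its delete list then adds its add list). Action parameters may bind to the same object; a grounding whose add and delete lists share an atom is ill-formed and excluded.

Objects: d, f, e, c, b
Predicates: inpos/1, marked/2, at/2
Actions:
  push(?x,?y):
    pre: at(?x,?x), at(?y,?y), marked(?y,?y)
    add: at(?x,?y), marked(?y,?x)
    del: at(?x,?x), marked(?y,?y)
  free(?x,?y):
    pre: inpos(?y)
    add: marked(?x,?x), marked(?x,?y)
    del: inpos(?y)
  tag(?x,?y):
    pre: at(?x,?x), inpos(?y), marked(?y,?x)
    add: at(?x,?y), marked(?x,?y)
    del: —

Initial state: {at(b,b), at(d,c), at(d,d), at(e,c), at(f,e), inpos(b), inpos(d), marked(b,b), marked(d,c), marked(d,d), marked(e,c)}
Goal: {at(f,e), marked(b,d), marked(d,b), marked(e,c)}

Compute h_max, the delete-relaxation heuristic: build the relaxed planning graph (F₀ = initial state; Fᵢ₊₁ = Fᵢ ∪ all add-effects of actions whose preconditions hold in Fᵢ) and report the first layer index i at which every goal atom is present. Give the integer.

F0 = init (11 atoms)
F1 = F0 ∪ {at(b,d), at(d,b), marked(b,d), marked(c,b), marked(c,c), marked(c,d), marked(d,b), marked(e,b), marked(e,d), marked(e,e), marked(f,b), marked(f,d), marked(f,f)}  (24 atoms)
goal ⊆ F1  ⇒  h_max = 1

1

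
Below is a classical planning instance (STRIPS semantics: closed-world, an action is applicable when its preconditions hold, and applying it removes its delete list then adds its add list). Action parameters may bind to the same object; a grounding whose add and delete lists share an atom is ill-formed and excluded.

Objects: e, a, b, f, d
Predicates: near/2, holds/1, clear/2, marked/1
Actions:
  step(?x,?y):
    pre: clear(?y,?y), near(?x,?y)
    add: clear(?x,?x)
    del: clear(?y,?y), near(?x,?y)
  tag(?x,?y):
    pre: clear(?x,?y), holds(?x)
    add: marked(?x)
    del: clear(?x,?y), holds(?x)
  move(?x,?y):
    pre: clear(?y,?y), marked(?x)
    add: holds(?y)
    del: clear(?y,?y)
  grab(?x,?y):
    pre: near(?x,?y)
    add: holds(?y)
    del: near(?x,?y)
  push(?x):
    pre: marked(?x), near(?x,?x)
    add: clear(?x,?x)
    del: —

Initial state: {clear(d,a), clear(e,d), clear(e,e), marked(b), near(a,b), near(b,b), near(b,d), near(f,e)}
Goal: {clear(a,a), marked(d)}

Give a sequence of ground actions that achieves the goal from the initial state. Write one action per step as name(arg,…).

grab(b,d); tag(d,a); push(b); step(a,b)

1. grab(b,d)  →  {clear(d,a), clear(e,d), clear(e,e), holds(d), marked(b), near(a,b), near(b,b), near(f,e)}
2. tag(d,a)  →  {clear(e,d), clear(e,e), marked(b), marked(d), near(a,b), near(b,b), near(f,e)}
3. push(b)  →  {clear(b,b), clear(e,d), clear(e,e), marked(b), marked(d), near(a,b), near(b,b), near(f,e)}
4. step(a,b)  →  {clear(a,a), clear(e,d), clear(e,e), marked(b), marked(d), near(b,b), near(f,e)}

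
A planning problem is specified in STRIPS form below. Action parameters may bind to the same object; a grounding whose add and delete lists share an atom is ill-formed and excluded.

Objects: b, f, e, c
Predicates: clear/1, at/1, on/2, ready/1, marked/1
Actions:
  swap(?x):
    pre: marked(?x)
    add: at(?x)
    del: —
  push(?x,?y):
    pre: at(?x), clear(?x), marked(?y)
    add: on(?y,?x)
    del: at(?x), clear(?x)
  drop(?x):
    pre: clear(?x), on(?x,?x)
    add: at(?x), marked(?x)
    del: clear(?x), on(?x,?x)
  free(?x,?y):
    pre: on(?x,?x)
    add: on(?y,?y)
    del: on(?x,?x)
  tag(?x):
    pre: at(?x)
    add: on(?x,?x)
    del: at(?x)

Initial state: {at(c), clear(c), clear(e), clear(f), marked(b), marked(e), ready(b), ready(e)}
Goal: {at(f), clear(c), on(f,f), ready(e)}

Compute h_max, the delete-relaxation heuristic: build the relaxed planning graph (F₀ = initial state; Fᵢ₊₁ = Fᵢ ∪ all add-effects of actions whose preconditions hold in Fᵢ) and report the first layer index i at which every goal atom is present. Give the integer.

F0 = init (8 atoms)
F1 = F0 ∪ {at(b), at(e), on(b,c), on(c,c), on(e,c)}  (13 atoms)
F2 = F1 ∪ {marked(c), on(b,b), on(b,e), on(e,e), on(f,f)}  (18 atoms)
F3 = F2 ∪ {at(f), marked(f), on(c,e)}  (21 atoms)
goal ⊆ F3  ⇒  h_max = 3

3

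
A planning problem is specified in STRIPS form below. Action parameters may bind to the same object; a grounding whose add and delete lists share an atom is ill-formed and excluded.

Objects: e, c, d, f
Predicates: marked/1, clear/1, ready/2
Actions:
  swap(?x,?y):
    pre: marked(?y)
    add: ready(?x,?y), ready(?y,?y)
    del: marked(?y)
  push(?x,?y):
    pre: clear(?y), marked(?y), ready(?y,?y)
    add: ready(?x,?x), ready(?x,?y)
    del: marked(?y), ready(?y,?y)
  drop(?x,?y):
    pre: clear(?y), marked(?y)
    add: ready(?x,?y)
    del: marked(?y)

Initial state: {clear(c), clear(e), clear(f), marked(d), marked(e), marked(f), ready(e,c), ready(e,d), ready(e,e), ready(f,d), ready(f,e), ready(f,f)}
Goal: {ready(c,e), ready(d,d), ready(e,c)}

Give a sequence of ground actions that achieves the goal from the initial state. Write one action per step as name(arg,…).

swap(e,d); swap(c,e)

1. swap(e,d)  →  {clear(c), clear(e), clear(f), marked(e), marked(f), ready(d,d), ready(e,c), ready(e,d), ready(e,e), ready(f,d), ready(f,e), ready(f,f)}
2. swap(c,e)  →  {clear(c), clear(e), clear(f), marked(f), ready(c,e), ready(d,d), ready(e,c), ready(e,d), ready(e,e), ready(f,d), ready(f,e), ready(f,f)}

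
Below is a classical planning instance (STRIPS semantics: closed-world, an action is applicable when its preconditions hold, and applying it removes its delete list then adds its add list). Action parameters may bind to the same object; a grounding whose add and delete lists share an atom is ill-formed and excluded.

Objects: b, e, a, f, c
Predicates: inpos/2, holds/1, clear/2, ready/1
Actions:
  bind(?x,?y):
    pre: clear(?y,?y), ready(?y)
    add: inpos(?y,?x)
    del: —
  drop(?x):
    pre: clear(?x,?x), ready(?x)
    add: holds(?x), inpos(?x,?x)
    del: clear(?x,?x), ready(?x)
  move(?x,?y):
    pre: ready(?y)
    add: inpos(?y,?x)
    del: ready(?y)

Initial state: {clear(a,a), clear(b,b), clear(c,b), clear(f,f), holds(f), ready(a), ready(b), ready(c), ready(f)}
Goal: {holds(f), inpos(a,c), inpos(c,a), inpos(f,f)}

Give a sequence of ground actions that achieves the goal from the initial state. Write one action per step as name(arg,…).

bind(f,f); bind(c,a); move(a,c)

1. bind(f,f)  →  {clear(a,a), clear(b,b), clear(c,b), clear(f,f), holds(f), inpos(f,f), ready(a), ready(b), ready(c), ready(f)}
2. bind(c,a)  →  {clear(a,a), clear(b,b), clear(c,b), clear(f,f), holds(f), inpos(a,c), inpos(f,f), ready(a), ready(b), ready(c), ready(f)}
3. move(a,c)  →  {clear(a,a), clear(b,b), clear(c,b), clear(f,f), holds(f), inpos(a,c), inpos(c,a), inpos(f,f), ready(a), ready(b), ready(f)}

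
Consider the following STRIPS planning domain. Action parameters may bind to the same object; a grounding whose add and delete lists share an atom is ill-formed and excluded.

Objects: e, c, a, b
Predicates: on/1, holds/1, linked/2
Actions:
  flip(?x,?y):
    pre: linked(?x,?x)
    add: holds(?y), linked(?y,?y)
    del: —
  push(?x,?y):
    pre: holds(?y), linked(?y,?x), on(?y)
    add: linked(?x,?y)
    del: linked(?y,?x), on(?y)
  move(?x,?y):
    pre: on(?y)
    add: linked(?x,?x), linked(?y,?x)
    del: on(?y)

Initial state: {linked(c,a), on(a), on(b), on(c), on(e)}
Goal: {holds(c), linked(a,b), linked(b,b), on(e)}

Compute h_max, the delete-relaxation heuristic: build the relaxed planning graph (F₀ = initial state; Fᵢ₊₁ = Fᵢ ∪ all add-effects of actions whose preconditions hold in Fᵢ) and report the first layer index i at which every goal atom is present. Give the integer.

F0 = init (5 atoms)
F1 = F0 ∪ {linked(a,a), linked(a,b), linked(a,c), linked(a,e), linked(b,a), linked(b,b), linked(b,c), linked(b,e), linked(c,b), linked(c,c), linked(c,e), linked(e,a), linked(e,b), linked(e,c), linked(e,e)}  (20 atoms)
F2 = F1 ∪ {holds(a), holds(b), holds(c), holds(e)}  (24 atoms)
goal ⊆ F2  ⇒  h_max = 2

2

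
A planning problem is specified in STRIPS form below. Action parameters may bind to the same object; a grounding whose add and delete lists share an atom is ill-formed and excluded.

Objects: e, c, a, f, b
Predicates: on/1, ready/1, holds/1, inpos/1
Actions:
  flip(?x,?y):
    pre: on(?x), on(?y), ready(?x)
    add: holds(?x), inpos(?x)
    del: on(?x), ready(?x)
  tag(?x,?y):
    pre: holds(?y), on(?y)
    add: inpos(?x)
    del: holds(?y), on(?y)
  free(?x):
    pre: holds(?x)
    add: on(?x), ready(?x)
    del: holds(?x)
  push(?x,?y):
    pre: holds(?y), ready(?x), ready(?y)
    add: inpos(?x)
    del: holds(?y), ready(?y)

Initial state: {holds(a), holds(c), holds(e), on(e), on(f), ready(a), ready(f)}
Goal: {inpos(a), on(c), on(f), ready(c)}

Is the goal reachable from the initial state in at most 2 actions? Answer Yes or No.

1. tag(a,e)  →  {holds(a), holds(c), inpos(a), on(f), ready(a), ready(f)}
2. free(c)  →  {holds(a), inpos(a), on(c), on(f), ready(a), ready(c), ready(f)}
optimal plan length = 2; 2 ≤ 2

Yes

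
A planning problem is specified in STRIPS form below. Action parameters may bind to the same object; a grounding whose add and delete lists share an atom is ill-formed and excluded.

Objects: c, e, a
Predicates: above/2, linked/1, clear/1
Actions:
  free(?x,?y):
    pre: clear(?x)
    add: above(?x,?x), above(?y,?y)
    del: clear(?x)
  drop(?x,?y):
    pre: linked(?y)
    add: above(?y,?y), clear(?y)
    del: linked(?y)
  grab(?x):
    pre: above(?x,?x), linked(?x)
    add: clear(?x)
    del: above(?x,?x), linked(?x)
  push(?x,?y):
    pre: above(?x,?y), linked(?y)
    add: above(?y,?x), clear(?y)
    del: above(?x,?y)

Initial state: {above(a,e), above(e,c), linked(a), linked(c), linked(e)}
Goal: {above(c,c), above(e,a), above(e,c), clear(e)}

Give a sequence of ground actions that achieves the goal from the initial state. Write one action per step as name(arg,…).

drop(c,c); push(a,e)

1. drop(c,c)  →  {above(a,e), above(c,c), above(e,c), clear(c), linked(a), linked(e)}
2. push(a,e)  →  {above(c,c), above(e,a), above(e,c), clear(c), clear(e), linked(a), linked(e)}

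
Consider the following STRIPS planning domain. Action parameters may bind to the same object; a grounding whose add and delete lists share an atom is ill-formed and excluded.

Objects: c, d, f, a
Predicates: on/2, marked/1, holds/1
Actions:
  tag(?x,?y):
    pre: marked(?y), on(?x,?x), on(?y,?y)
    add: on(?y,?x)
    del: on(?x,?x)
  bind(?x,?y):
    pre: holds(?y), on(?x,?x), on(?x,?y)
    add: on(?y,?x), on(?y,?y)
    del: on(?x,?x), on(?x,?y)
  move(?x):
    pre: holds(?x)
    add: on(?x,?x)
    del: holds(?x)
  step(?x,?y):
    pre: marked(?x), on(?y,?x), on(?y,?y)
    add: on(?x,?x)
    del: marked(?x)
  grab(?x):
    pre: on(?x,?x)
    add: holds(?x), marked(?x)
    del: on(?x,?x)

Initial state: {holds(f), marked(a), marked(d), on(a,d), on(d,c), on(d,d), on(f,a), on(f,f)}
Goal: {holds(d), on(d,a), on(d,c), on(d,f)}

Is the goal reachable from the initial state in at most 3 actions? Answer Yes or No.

1. step(a,f)  →  {holds(f), marked(d), on(a,a), on(a,d), on(d,c), on(d,d), on(f,a), on(f,f)}
2. tag(f,d)  →  {holds(f), marked(d), on(a,a), on(a,d), on(d,c), on(d,d), on(d,f), on(f,a)}
3. tag(a,d)  →  {holds(f), marked(d), on(a,d), on(d,a), on(d,c), on(d,d), on(d,f), on(f,a)}
4. grab(d)  →  {holds(d), holds(f), marked(d), on(a,d), on(d,a), on(d,c), on(d,f), on(f,a)}
optimal plan length = 4; 4 > 3

No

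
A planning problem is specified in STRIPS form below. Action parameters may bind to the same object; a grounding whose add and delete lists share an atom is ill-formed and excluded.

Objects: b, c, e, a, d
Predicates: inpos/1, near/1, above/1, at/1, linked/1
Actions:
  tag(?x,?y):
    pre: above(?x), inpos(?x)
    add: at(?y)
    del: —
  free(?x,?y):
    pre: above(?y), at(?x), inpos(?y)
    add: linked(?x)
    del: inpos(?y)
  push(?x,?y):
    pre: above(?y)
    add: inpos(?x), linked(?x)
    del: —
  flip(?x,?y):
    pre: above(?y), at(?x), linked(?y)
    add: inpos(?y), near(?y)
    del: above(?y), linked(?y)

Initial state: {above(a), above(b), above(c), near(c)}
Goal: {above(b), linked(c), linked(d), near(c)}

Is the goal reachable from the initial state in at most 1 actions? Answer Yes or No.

1. push(c,b)  →  {above(a), above(b), above(c), inpos(c), linked(c), near(c)}
2. push(d,b)  →  {above(a), above(b), above(c), inpos(c), inpos(d), linked(c), linked(d), near(c)}
optimal plan length = 2; 2 > 1

No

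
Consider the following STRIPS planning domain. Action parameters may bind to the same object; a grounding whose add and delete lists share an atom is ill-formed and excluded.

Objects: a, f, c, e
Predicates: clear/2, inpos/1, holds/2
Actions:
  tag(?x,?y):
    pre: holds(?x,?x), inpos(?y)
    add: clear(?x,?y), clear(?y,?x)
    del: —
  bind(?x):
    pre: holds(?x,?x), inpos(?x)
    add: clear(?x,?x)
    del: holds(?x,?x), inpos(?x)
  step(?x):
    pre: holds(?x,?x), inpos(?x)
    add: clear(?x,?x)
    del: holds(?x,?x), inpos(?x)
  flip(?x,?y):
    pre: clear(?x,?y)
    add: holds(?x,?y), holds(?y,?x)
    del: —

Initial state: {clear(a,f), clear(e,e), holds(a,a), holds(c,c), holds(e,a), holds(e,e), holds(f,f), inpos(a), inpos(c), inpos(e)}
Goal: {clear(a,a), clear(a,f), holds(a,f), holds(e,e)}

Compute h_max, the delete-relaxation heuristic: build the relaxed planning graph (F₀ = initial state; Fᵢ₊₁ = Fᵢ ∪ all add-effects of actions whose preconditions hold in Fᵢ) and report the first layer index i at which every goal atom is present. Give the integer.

1

F0 = init (10 atoms)
F1 = F0 ∪ {clear(a,a), clear(a,c), clear(a,e), clear(c,a), clear(c,c), clear(c,e), clear(c,f), clear(e,a), clear(e,c), clear(e,f), clear(f,a), clear(f,c), clear(f,e), holds(a,f), holds(f,a)}  (25 atoms)
goal ⊆ F1  ⇒  h_max = 1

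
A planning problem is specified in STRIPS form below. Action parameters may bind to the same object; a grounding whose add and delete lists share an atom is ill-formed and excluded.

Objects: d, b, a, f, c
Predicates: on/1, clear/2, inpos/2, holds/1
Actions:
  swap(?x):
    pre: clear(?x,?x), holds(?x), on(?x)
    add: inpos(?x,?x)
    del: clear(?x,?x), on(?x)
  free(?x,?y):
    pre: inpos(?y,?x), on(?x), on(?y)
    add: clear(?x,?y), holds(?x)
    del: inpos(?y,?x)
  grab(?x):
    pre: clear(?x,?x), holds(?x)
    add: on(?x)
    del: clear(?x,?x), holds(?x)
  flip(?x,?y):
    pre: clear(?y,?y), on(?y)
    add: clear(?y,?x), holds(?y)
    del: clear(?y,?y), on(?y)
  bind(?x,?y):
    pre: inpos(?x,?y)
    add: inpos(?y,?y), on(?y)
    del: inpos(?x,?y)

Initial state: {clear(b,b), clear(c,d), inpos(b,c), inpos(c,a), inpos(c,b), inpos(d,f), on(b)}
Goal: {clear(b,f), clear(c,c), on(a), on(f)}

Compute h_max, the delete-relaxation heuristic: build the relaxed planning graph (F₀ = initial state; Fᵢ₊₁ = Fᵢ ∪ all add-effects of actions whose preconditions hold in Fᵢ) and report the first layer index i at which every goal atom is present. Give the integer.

F0 = init (7 atoms)
F1 = F0 ∪ {clear(b,a), clear(b,c), clear(b,d), clear(b,f), holds(b), inpos(a,a), inpos(b,b), inpos(c,c), inpos(f,f), on(a), on(c), on(f)}  (19 atoms)
F2 = F1 ∪ {clear(a,a), clear(a,c), clear(c,b), clear(c,c), clear(f,f), holds(a), holds(c), holds(f)}  (27 atoms)
goal ⊆ F2  ⇒  h_max = 2

2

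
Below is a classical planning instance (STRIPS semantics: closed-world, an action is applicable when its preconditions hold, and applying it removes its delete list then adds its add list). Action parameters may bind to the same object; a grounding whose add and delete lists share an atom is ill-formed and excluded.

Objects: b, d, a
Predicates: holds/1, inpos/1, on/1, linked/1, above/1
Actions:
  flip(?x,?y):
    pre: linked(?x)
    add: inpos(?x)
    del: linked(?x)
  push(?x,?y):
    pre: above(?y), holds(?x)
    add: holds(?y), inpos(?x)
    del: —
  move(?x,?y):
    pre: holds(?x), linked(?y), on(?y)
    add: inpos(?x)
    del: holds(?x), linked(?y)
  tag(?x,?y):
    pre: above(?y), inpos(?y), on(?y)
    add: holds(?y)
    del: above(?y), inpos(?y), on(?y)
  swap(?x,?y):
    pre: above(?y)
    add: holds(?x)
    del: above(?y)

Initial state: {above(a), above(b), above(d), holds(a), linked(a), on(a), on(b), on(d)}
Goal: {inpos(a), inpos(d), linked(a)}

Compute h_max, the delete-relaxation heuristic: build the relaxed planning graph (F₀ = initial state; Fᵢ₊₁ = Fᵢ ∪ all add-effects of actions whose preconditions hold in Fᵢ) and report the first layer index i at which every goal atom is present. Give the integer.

F0 = init (8 atoms)
F1 = F0 ∪ {holds(b), holds(d), inpos(a)}  (11 atoms)
F2 = F1 ∪ {inpos(b), inpos(d)}  (13 atoms)
goal ⊆ F2  ⇒  h_max = 2

2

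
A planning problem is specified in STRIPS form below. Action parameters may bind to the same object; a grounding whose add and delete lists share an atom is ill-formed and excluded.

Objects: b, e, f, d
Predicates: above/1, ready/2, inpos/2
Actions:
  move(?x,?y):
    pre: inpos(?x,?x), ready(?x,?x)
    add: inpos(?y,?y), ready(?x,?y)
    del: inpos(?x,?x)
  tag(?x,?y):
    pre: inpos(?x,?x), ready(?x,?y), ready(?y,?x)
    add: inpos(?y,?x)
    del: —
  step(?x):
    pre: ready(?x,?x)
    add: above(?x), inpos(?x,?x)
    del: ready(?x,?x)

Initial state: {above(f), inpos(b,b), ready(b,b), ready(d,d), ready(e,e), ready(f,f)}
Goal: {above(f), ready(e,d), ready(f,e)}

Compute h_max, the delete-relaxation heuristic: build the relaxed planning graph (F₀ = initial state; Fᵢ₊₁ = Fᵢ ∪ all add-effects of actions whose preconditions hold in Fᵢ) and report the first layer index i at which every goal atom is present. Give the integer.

2

F0 = init (6 atoms)
F1 = F0 ∪ {above(b), above(d), above(e), inpos(d,d), inpos(e,e), inpos(f,f), ready(b,d), ready(b,e), ready(b,f)}  (15 atoms)
F2 = F1 ∪ {ready(d,b), ready(d,e), ready(d,f), ready(e,b), ready(e,d), ready(e,f), ready(f,b), ready(f,d), ready(f,e)}  (24 atoms)
goal ⊆ F2  ⇒  h_max = 2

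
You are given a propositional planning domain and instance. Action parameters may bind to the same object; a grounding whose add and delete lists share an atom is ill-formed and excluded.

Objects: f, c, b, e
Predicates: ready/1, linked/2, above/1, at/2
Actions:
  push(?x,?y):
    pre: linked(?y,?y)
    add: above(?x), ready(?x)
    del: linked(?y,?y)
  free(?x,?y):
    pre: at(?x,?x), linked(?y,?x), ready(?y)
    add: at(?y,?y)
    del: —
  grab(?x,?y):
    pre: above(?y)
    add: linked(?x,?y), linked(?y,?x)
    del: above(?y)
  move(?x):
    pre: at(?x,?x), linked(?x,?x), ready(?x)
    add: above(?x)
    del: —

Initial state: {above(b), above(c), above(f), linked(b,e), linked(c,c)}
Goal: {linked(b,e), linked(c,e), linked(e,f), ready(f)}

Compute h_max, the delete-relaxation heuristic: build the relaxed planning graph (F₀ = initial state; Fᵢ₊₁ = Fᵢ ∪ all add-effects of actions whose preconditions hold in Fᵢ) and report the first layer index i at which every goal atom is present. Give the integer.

1

F0 = init (5 atoms)
F1 = F0 ∪ {above(e), linked(b,b), linked(b,c), linked(b,f), linked(c,b), linked(c,e), linked(c,f), linked(e,b), linked(e,c), linked(e,f), linked(f,b), linked(f,c), linked(f,e), linked(f,f), ready(b), ready(c), ready(e), ready(f)}  (23 atoms)
goal ⊆ F1  ⇒  h_max = 1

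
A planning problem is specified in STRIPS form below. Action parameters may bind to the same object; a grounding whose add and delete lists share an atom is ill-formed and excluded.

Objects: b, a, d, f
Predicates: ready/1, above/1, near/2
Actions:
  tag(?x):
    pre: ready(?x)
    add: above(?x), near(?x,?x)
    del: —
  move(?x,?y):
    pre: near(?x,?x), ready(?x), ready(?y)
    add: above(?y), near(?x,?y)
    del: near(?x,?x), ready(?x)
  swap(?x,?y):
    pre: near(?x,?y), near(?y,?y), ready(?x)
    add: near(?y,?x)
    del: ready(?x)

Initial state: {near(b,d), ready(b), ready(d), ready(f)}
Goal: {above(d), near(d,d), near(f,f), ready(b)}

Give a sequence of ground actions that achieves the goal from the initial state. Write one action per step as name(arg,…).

tag(d); tag(f)

1. tag(d)  →  {above(d), near(b,d), near(d,d), ready(b), ready(d), ready(f)}
2. tag(f)  →  {above(d), above(f), near(b,d), near(d,d), near(f,f), ready(b), ready(d), ready(f)}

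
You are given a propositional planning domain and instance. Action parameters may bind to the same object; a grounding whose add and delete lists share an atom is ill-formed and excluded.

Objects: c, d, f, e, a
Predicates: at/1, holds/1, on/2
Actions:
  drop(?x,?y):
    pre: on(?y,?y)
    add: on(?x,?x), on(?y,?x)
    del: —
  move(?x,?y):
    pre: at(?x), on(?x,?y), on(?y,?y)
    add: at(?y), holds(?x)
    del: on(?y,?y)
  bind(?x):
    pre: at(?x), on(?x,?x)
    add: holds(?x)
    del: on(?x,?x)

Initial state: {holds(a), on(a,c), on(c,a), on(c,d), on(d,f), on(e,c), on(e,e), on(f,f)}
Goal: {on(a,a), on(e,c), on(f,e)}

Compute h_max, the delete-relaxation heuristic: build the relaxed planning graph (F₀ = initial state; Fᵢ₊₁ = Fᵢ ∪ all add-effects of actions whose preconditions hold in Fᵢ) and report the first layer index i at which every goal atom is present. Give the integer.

1

F0 = init (8 atoms)
F1 = F0 ∪ {on(a,a), on(c,c), on(d,d), on(e,a), on(e,d), on(e,f), on(f,a), on(f,c), on(f,d), on(f,e)}  (18 atoms)
goal ⊆ F1  ⇒  h_max = 1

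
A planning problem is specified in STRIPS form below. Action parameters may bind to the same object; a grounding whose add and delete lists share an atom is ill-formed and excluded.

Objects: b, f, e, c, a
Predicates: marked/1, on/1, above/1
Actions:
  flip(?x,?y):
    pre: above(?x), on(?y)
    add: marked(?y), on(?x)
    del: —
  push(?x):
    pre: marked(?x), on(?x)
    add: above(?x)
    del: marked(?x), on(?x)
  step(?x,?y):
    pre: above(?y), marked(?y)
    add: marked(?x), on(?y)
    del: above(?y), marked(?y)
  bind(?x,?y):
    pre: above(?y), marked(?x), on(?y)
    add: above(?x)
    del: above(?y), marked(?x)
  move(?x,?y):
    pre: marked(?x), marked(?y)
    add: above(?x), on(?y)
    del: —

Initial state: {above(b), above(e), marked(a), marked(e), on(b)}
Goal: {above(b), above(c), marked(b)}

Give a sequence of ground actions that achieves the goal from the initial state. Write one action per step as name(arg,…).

flip(b,b); step(c,e); move(c,b)

1. flip(b,b)  →  {above(b), above(e), marked(a), marked(b), marked(e), on(b)}
2. step(c,e)  →  {above(b), marked(a), marked(b), marked(c), on(b), on(e)}
3. move(c,b)  →  {above(b), above(c), marked(a), marked(b), marked(c), on(b), on(e)}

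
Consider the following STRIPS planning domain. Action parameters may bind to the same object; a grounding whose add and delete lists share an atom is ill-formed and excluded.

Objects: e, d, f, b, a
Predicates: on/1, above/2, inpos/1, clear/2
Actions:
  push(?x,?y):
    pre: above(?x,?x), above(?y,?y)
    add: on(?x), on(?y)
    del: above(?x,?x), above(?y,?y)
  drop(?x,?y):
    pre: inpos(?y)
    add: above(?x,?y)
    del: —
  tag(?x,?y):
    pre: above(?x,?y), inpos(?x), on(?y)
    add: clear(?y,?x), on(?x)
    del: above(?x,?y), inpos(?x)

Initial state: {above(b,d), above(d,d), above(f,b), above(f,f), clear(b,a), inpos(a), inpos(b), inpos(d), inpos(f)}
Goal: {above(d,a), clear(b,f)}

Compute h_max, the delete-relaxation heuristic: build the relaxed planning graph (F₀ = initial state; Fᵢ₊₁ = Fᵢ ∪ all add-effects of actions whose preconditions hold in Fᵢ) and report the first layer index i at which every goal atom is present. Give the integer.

F0 = init (9 atoms)
F1 = F0 ∪ {above(a,a), above(a,b), above(a,d), above(a,f), above(b,a), above(b,b), above(b,f), above(d,a), above(d,b), above(d,f), above(e,a), above(e,b), above(e,d), above(e,f), above(f,a), above(f,d), on(d), on(f)}  (27 atoms)
F2 = F1 ∪ {clear(d,a), clear(d,b), clear(d,d), clear(d,f), clear(f,a), clear(f,b), clear(f,d), clear(f,f), on(a), on(b)}  (37 atoms)
F3 = F2 ∪ {clear(a,a), clear(a,b), clear(a,d), clear(a,f), clear(b,b), clear(b,d), clear(b,f)}  (44 atoms)
goal ⊆ F3  ⇒  h_max = 3

3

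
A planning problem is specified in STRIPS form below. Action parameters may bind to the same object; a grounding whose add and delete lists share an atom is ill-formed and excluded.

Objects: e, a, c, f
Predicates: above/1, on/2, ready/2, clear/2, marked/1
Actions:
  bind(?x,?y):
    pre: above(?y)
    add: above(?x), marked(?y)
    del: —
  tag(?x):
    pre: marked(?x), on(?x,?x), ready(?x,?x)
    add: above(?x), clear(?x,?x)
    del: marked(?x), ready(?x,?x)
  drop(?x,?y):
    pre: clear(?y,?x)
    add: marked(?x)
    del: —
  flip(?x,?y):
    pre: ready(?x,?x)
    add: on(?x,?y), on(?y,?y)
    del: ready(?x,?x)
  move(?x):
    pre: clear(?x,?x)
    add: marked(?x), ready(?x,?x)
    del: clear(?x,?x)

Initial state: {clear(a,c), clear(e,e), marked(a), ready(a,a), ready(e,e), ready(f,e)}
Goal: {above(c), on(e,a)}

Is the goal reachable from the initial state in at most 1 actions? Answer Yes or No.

No

1. flip(e,a)  →  {clear(a,c), clear(e,e), marked(a), on(a,a), on(e,a), ready(a,a), ready(f,e)}
2. tag(a)  →  {above(a), clear(a,a), clear(a,c), clear(e,e), on(a,a), on(e,a), ready(f,e)}
3. bind(c,a)  →  {above(a), above(c), clear(a,a), clear(a,c), clear(e,e), marked(a), on(a,a), on(e,a), ready(f,e)}
optimal plan length = 3; 3 > 1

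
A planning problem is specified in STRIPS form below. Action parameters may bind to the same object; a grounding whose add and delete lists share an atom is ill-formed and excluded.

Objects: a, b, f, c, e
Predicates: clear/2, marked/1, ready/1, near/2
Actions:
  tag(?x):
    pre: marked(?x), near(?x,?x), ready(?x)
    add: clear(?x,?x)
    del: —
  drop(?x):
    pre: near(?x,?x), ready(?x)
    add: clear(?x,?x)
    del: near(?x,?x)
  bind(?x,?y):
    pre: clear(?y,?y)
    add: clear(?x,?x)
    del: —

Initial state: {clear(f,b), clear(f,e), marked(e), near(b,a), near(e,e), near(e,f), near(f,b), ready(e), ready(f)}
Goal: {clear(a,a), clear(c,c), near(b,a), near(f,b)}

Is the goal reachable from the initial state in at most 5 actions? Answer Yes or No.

1. tag(e)  →  {clear(e,e), clear(f,b), clear(f,e), marked(e), near(b,a), near(e,e), near(e,f), near(f,b), ready(e), ready(f)}
2. bind(a,e)  →  {clear(a,a), clear(e,e), clear(f,b), clear(f,e), marked(e), near(b,a), near(e,e), near(e,f), near(f,b), ready(e), ready(f)}
3. bind(c,a)  →  {clear(a,a), clear(c,c), clear(e,e), clear(f,b), clear(f,e), marked(e), near(b,a), near(e,e), near(e,f), near(f,b), ready(e), ready(f)}
optimal plan length = 3; 3 ≤ 5

Yes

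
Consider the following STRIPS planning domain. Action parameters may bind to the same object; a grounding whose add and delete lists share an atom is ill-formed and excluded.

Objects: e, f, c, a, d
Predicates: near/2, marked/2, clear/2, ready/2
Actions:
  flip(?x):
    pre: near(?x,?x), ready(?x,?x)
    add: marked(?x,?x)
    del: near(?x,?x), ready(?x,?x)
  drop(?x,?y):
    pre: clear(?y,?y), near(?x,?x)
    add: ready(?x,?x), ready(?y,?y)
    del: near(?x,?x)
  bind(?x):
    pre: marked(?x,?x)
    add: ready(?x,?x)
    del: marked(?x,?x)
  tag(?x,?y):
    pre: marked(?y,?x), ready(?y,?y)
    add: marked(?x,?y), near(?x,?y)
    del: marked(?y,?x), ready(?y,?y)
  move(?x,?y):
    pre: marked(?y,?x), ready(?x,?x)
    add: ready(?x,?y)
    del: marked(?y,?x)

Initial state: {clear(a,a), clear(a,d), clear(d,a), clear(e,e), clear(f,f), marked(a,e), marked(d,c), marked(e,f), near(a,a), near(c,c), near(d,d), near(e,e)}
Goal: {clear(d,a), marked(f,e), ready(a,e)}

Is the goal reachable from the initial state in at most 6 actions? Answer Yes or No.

Yes

1. drop(e,a)  →  {clear(a,a), clear(a,d), clear(d,a), clear(e,e), clear(f,f), marked(a,e), marked(d,c), marked(e,f), near(a,a), near(c,c), near(d,d), ready(a,a), ready(e,e)}
2. tag(e,a)  →  {clear(a,a), clear(a,d), clear(d,a), clear(e,e), clear(f,f), marked(d,c), marked(e,a), marked(e,f), near(a,a), near(c,c), near(d,d), near(e,a), ready(e,e)}
3. drop(c,a)  →  {clear(a,a), clear(a,d), clear(d,a), clear(e,e), clear(f,f), marked(d,c), marked(e,a), marked(e,f), near(a,a), near(d,d), near(e,a), ready(a,a), ready(c,c), ready(e,e)}
4. tag(f,e)  →  {clear(a,a), clear(a,d), clear(d,a), clear(e,e), clear(f,f), marked(d,c), marked(e,a), marked(f,e), near(a,a), near(d,d), near(e,a), near(f,e), ready(a,a), ready(c,c)}
5. move(a,e)  →  {clear(a,a), clear(a,d), clear(d,a), clear(e,e), clear(f,f), marked(d,c), marked(f,e), near(a,a), near(d,d), near(e,a), near(f,e), ready(a,a), ready(a,e), ready(c,c)}
optimal plan length = 5; 5 ≤ 6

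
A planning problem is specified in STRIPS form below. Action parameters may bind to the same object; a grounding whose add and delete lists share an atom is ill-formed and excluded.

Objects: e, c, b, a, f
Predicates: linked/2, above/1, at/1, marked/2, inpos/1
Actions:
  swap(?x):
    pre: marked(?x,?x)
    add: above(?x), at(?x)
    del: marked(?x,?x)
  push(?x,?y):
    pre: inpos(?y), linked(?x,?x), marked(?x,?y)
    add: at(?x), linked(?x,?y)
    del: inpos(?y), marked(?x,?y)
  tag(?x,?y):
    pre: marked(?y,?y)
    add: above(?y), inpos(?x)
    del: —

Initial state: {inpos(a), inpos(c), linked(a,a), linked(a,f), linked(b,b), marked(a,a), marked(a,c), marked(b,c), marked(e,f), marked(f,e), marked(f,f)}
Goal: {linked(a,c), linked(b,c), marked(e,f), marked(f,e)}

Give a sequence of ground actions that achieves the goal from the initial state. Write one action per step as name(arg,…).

push(b,c); tag(c,a); push(a,c)

1. push(b,c)  →  {at(b), inpos(a), linked(a,a), linked(a,f), linked(b,b), linked(b,c), marked(a,a), marked(a,c), marked(e,f), marked(f,e), marked(f,f)}
2. tag(c,a)  →  {above(a), at(b), inpos(a), inpos(c), linked(a,a), linked(a,f), linked(b,b), linked(b,c), marked(a,a), marked(a,c), marked(e,f), marked(f,e), marked(f,f)}
3. push(a,c)  →  {above(a), at(a), at(b), inpos(a), linked(a,a), linked(a,c), linked(a,f), linked(b,b), linked(b,c), marked(a,a), marked(e,f), marked(f,e), marked(f,f)}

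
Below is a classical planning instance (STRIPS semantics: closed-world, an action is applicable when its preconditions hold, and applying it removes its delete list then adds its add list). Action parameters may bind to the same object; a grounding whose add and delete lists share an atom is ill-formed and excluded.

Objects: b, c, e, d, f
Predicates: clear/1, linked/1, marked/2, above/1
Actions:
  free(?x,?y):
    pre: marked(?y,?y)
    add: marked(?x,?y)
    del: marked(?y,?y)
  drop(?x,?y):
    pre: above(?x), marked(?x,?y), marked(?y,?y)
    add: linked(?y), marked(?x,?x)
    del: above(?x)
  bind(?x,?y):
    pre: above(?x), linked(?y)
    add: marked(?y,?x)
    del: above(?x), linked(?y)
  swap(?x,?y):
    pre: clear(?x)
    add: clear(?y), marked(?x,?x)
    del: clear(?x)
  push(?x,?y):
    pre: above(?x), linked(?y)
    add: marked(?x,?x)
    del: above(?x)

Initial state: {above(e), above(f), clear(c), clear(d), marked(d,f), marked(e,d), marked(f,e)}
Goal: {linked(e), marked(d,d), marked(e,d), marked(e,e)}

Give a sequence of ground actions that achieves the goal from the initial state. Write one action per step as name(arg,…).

1. swap(d,b)  →  {above(e), above(f), clear(b), clear(c), marked(d,d), marked(d,f), marked(e,d), marked(f,e)}
2. drop(e,d)  →  {above(f), clear(b), clear(c), linked(d), marked(d,d), marked(d,f), marked(e,d), marked(e,e), marked(f,e)}
3. drop(f,e)  →  {clear(b), clear(c), linked(d), linked(e), marked(d,d), marked(d,f), marked(e,d), marked(e,e), marked(f,e), marked(f,f)}

swap(d,b); drop(e,d); drop(f,e)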